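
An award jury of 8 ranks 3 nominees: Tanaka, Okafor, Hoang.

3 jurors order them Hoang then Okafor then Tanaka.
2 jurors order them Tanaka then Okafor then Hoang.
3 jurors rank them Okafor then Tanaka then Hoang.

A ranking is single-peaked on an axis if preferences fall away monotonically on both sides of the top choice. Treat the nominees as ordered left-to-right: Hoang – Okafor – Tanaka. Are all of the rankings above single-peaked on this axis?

yes

Axis positions: Hoang=1, Okafor=2, Tanaka=3.
Bloc 1 (peak Hoang at position 1): ranking walks positions 1-2-3, expanding outward from the peak — single-peaked.
Bloc 2 (peak Tanaka at position 3): ranking walks positions 3-2-1, expanding outward from the peak — single-peaked.
Bloc 3 (peak Okafor at position 2): ranking walks positions 2-3-1, expanding outward from the peak — single-peaked.
Every ranking is single-peaked on this axis.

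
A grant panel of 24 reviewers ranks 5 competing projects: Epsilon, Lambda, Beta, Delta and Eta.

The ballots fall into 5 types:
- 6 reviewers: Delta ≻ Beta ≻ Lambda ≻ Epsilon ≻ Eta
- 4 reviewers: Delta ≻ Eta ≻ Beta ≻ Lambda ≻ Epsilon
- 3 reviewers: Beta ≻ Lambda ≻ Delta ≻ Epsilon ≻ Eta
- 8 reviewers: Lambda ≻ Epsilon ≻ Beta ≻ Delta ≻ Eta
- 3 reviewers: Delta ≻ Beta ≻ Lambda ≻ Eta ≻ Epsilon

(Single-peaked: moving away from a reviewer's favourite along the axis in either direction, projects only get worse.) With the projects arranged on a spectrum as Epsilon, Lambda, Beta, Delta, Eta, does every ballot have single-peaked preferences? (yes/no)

yes

Axis positions: Epsilon=1, Lambda=2, Beta=3, Delta=4, Eta=5.
Type 1 (peak Delta at position 4): ranking walks positions 4-3-2-1-5, expanding outward from the peak — single-peaked.
Type 2 (peak Delta at position 4): ranking walks positions 4-5-3-2-1, expanding outward from the peak — single-peaked.
Type 3 (peak Beta at position 3): ranking walks positions 3-2-4-1-5, expanding outward from the peak — single-peaked.
Type 4 (peak Lambda at position 2): ranking walks positions 2-1-3-4-5, expanding outward from the peak — single-peaked.
Type 5 (peak Delta at position 4): ranking walks positions 4-3-2-5-1, expanding outward from the peak — single-peaked.
Every ranking is single-peaked on this axis.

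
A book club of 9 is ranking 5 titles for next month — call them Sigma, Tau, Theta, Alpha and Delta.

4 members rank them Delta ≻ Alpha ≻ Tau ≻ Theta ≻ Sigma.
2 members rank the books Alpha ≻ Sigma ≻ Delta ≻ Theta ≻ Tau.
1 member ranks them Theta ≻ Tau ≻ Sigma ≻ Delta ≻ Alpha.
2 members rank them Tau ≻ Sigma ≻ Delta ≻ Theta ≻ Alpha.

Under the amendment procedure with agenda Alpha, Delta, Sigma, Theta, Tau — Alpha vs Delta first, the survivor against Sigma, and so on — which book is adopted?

Tau

Round 1: Alpha vs Delta — 2–7, Delta advances.
Round 2: Delta vs Sigma — 4–5, Sigma advances.
Round 3: Sigma vs Theta — 4–5, Theta advances.
Round 4: Theta vs Tau — 3–6, Tau advances.
The agenda winner is Tau.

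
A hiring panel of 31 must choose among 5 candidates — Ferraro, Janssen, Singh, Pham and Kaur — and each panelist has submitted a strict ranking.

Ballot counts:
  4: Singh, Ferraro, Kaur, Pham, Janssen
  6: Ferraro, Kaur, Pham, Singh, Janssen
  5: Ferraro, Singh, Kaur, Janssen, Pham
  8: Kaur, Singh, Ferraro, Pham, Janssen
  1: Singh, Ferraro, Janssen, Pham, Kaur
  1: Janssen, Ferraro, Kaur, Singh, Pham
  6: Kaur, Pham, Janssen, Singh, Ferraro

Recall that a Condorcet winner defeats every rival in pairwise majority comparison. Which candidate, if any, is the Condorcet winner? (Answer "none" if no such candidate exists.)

none

Check each pair by majority over 31 ballots:
Ferraro vs Janssen: Ferraro wins 24–7.
Ferraro vs Singh: Singh wins 19–12.
Ferraro vs Pham: Ferraro wins 25–6.
Ferraro vs Kaur: Ferraro, 17–14.
Janssen–Singh: Singh 24–7.
Janssen vs Pham: Pham wins 24–7.
Janssen vs Kaur: Kaur wins 29–2.
Singh–Pham: Singh 19–12.
Singh vs Kaur: Kaur wins 21–10.
Pham vs Kaur: Kaur, 30–1.
No candidate is unbeaten: Ferraro loses to Singh; Janssen loses to Ferraro; Singh loses to Kaur; Pham loses to Ferraro; Kaur loses to Ferraro. In particular Ferraro > Kaur > Singh > Ferraro is a majority cycle — no Condorcet winner exists.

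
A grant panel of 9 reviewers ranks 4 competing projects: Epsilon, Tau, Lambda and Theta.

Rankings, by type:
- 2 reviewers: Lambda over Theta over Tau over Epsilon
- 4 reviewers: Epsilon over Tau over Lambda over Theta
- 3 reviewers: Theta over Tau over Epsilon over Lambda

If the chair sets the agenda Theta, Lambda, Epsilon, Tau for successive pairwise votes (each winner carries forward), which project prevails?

Round 1: Theta vs Lambda — 3–6, Lambda advances.
Round 2: Lambda vs Epsilon — 2–7, Epsilon advances.
Round 3: Epsilon vs Tau — 4–5, Tau advances.
Tau survives the agenda.

Tau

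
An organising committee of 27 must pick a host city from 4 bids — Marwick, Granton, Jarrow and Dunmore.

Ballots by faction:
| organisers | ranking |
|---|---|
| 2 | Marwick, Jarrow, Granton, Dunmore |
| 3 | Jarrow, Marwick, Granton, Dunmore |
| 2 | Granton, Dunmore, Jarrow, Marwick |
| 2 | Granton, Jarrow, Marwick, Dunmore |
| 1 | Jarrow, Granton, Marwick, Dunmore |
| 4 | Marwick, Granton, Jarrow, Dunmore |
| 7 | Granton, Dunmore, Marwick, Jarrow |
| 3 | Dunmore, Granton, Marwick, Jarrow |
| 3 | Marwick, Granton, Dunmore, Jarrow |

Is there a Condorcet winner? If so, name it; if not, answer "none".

Check each pair by majority over 27 ballots:
Marwick vs Granton: Marwick preferred on 2+3+4+3 = 12 ballots; Granton wins 15–12.
Marwick vs Jarrow: Marwick wins 19–8.
Marwick vs Dunmore: Marwick wins 15–12.
Granton vs Jarrow: Granton preferred on 2+2+4+7+3+3 = 21 ballots; Granton wins 21–6.
Granton–Dunmore: Granton 24–3.
Jarrow vs Dunmore: Dunmore, 15–12.
Only Granton has no losses; Granton is the Condorcet winner.

Granton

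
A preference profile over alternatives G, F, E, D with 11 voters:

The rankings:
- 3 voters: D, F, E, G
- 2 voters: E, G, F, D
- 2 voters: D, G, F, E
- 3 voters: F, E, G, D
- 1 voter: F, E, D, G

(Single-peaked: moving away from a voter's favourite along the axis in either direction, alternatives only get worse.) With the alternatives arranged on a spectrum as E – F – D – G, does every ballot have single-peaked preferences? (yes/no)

no

Axis positions: E=1, F=2, D=3, G=4.
Ballot type 1 (peak D at position 3): ranking walks positions 3-2-1-4, expanding outward from the peak — single-peaked.
Ballot type 2: ranking walks positions 1-4-2-3; G is ranked above F even though F lies between G and the peak E on the axis — preferences dip and rise again. Not single-peaked.
Ballot type 3 (peak D at position 3): ranking walks positions 3-4-2-1, expanding outward from the peak — single-peaked.
Ballot type 4: ranking walks positions 2-1-4-3; G is ranked above D even though D lies between G and the peak F on the axis — preferences dip and rise again. Not single-peaked.
Ballot type 5 (peak F at position 2): ranking walks positions 2-1-3-4, expanding outward from the peak — single-peaked.
Ballot type 2 violates single-peakedness, so the profile is not single-peaked on this axis.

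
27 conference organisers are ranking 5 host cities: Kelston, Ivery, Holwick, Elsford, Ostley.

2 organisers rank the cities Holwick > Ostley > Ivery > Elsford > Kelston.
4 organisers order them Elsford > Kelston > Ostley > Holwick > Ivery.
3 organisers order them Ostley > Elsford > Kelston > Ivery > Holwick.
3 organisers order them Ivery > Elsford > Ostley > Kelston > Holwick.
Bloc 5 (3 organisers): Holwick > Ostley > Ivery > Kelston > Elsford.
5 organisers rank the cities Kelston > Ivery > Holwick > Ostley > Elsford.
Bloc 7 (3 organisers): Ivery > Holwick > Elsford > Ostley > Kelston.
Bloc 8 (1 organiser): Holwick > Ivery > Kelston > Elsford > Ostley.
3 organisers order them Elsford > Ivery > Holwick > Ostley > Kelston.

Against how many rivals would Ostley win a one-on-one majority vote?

Ostley against each rival (27 organisers):
Ostley vs Kelston: Ostley, 17–10.
Ostley vs Ivery: Ivery wins 15–12.
Ostley vs Holwick: Ostley is ranked higher on 4+3+3 = 10 ballots, Holwick on 17. Holwick wins 17–10.
Ostley vs Elsford: Elsford wins 14–13.
Ostley beats Kelston; loses to Ivery, Holwick, Elsford — 1 pairwise win.

1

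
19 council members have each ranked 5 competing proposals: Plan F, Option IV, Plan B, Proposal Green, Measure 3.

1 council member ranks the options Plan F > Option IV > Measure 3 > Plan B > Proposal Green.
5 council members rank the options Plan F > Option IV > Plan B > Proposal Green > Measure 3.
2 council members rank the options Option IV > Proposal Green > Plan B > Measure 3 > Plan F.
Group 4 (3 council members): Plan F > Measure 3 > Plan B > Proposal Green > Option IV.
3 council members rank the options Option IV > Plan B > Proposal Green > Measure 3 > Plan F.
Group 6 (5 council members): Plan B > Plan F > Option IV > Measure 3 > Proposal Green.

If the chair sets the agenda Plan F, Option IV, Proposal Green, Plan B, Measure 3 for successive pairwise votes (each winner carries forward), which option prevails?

Round 1: Plan F vs Option IV — 14–5, Plan F advances.
Round 2: Plan F vs Proposal Green — 14–5, Plan F advances.
Round 3: Plan F vs Plan B — 9–10, Plan B advances.
Round 4: Plan B vs Measure 3 — 15–4, Plan B advances.
The agenda winner is Plan B.

Plan B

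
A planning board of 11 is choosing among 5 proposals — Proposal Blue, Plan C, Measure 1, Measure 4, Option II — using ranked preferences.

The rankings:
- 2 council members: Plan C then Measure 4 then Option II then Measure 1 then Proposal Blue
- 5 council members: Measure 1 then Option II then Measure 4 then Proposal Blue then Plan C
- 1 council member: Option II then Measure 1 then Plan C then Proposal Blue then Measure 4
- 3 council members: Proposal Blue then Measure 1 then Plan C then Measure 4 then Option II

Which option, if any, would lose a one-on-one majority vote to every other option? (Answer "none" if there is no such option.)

Head-to-head results (11 council members):
Proposal Blue vs Plan C: 5+3 = 8 for Proposal Blue, 3 for Plan C — Proposal Blue by 8–3.
Proposal Blue vs Measure 1: 3 for Proposal Blue, 8 for Measure 1 — Measure 1 by 8–3.
Proposal Blue vs Measure 4: Measure 4 wins 7–4.
Proposal Blue vs Option II: 3 to 8, Option II.
Plan C–Measure 1: Measure 1 9–2.
Plan C vs Measure 4: Plan C wins 6–5.
Plan C–Option II: Option II 6–5.
Measure 1 vs Measure 4: Measure 1 is ranked higher on 5+1+3 = 9 ballots, Measure 4 on 2. Measure 1 wins 9–2.
Measure 1–Option II: Measure 1 8–3.
Measure 4 vs Option II: Measure 4 preferred on 2+3 = 5 ballots; Option II wins 6–5.
Every option wins at least one matchup (Proposal Blue beats Plan C; Plan C beats Measure 4; Measure 1 beats Proposal Blue; Measure 4 beats Proposal Blue; Option II beats Proposal Blue), so there is no Condorcet loser.

none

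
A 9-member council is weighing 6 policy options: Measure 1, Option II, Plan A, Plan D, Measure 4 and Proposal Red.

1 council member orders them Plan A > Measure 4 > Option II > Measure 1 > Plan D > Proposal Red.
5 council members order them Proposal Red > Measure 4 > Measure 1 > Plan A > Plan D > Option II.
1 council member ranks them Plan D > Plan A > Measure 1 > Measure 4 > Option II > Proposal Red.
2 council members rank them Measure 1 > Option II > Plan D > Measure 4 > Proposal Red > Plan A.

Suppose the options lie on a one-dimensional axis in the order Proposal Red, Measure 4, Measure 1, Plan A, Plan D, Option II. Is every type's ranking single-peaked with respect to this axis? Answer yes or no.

Axis positions: Proposal Red=1, Measure 4=2, Measure 1=3, Plan A=4, Plan D=5, Option II=6.
Type 1: ranking walks positions 4-2-6-3-5-1; Measure 4 is ranked above Measure 1 even though Measure 1 lies between Measure 4 and the peak Plan A on the axis — preferences dip and rise again. Not single-peaked.
Type 2 (peak Proposal Red at position 1): ranking walks positions 1-2-3-4-5-6, expanding outward from the peak — single-peaked.
Type 3 (peak Plan D at position 5): ranking walks positions 5-4-3-2-6-1, expanding outward from the peak — single-peaked.
Type 4: ranking walks positions 3-6-5-2-1-4; Option II is ranked above Plan A even though Plan A lies between Option II and the peak Measure 1 on the axis — preferences dip and rise again. Not single-peaked.
Type 1 violates single-peakedness, so the profile is not single-peaked on this axis.

no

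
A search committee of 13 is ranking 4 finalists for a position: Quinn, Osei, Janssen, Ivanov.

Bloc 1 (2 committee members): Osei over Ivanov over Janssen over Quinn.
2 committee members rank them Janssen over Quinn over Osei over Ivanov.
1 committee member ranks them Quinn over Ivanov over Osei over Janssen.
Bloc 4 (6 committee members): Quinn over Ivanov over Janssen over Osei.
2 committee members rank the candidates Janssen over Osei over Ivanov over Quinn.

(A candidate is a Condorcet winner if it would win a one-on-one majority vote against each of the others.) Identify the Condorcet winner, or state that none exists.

Quinn

Check each pair by majority over 13 ballots:
Quinn vs Osei: Quinn is ranked higher on 2+1+6 = 9 ballots, Osei on 4. Quinn wins 9–4.
Quinn vs Janssen: Quinn wins 7–6.
Quinn–Ivanov: Quinn 9–4.
Osei–Janssen: Janssen 10–3.
Osei vs Ivanov: 2+2+2 = 6 for Osei, 7 for Ivanov — Ivanov by 7–6.
Janssen vs Ivanov: 2+2 = 4 for Janssen, 9 for Ivanov — Ivanov by 9–4.
Quinn defeats every rival head-to-head and is the Condorcet winner.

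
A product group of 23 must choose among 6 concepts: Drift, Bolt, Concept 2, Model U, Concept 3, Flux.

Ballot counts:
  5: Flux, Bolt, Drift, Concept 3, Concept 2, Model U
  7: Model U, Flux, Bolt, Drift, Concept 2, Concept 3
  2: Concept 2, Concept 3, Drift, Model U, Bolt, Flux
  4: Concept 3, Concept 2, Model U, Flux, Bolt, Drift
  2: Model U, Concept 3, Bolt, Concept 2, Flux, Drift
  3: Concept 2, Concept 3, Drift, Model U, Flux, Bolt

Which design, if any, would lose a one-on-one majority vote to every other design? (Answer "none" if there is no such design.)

none

Head-to-head results (23 engineers):
Drift vs Bolt: Drift is ranked higher on 2+3 = 5 ballots, Bolt on 18. Bolt wins 18–5.
Drift vs Concept 2: Drift is ranked higher on 5+7 = 12 ballots, Concept 2 on 11. Drift wins 12–11.
Drift vs Model U: Drift is ranked higher on 5+2+3 = 10 ballots, Model U on 13. Model U wins 13–10.
Drift–Concept 3: Drift 12–11.
Drift vs Flux: 5 to 18, Flux.
Bolt vs Concept 2: Bolt, 14–9.
Bolt vs Model U: Model U, 18–5.
Bolt vs Concept 3: Bolt wins 12–11.
Bolt vs Flux: 2+2 = 4 for Bolt, 19 for Flux — Flux by 19–4.
Concept 2 vs Model U: Concept 2 preferred on 5+2+4+3 = 14 ballots; Concept 2 wins 14–9.
Concept 2 vs Concept 3: Concept 2 wins 12–11.
Concept 2 vs Flux: Flux, 12–11.
Model U vs Concept 3: Model U preferred on 7+2 = 9 ballots; Concept 3 wins 14–9.
Model U vs Flux: 7+2+4+2+3 = 18 for Model U, 5 for Flux — Model U by 18–5.
Concept 3 vs Flux: 11 to 12, Flux.
Each design has at least one pairwise win (Drift beats Concept 2; Bolt beats Drift; Concept 2 beats Model U; Model U beats Drift; Concept 3 beats Model U; Flux beats Drift) — no Condorcet loser.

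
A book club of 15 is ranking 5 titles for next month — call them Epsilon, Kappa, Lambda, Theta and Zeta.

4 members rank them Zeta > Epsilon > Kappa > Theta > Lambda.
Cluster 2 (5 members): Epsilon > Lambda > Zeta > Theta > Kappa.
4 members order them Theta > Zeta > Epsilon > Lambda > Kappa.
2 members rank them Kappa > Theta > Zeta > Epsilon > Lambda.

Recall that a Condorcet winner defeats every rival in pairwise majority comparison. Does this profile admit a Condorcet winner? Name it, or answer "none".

Pairwise majorities:
Epsilon vs Kappa: Epsilon, 13–2.
Epsilon vs Lambda: Epsilon, 15–0.
Epsilon vs Theta: 9 to 6, Epsilon.
Epsilon vs Zeta: 5 to 10, Zeta.
Kappa vs Lambda: 4+2 = 6 for Kappa, 9 for Lambda — Lambda by 9–6.
Kappa vs Theta: Theta, 9–6.
Kappa–Zeta: Zeta 13–2.
Lambda vs Theta: Theta, 10–5.
Lambda vs Zeta: 5 to 10, Zeta.
Theta vs Zeta: Theta preferred on 4+2 = 6 ballots; Zeta wins 9–6.
Only Zeta has no losses; Zeta is the Condorcet winner.

Zeta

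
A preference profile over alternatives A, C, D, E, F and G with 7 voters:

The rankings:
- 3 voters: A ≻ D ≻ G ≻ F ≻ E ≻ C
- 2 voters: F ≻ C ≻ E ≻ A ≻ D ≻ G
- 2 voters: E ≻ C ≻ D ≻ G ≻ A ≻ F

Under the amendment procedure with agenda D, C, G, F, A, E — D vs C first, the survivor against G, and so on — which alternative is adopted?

E

Round 1: D vs C — 3–4, C advances.
Round 2: C vs G — 4–3, C advances.
Round 3: C vs F — 2–5, F advances.
Round 4: F vs A — 2–5, A advances.
Round 5: A vs E — 3–4, E advances.
E survives the agenda.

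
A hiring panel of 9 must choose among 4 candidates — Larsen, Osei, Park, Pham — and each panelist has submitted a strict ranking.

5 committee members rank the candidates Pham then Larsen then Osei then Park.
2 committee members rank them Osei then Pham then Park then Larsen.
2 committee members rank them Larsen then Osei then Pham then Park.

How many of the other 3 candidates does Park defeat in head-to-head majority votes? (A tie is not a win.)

Park against each rival (9 committee members):
Park vs Larsen: Park is ranked higher on 2 ballots, Larsen on 7. Larsen wins 7–2.
Park vs Osei: Park preferred on 0 ballots; Osei wins 9–0.
Park–Pham: Pham 9–0.
Park beats no one; loses to Larsen, Osei, Pham — 0 pairwise wins.

0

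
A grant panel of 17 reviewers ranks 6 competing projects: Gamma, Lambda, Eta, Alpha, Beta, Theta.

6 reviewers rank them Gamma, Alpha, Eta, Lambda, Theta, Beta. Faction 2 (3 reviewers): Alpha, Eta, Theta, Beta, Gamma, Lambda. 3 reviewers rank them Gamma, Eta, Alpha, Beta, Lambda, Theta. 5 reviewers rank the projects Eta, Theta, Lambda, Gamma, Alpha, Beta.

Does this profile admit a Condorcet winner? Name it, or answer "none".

Gamma

Pairwise majorities:
Gamma vs Lambda: Gamma is ranked higher on 6+3+3 = 12 ballots, Lambda on 5. Gamma wins 12–5.
Gamma vs Eta: Gamma wins 9–8.
Gamma vs Alpha: 14 to 3, Gamma.
Gamma vs Beta: Gamma is ranked higher on 6+3+5 = 14 ballots, Beta on 3. Gamma wins 14–3.
Gamma vs Theta: 6+3 = 9 for Gamma, 8 for Theta — Gamma by 9–8.
Lambda vs Eta: 0 for Lambda, 17 for Eta — Eta by 17–0.
Lambda vs Alpha: 5 to 12, Alpha.
Lambda vs Beta: Lambda preferred on 6+5 = 11 ballots; Lambda wins 11–6.
Lambda vs Theta: 6+3 = 9 for Lambda, 8 for Theta — Lambda by 9–8.
Eta vs Alpha: Alpha, 9–8.
Eta vs Beta: 6+3+3+5 = 17 for Eta, 0 for Beta — Eta by 17–0.
Eta vs Theta: 17 to 0, Eta.
Alpha–Beta: Alpha 17–0.
Alpha vs Theta: Alpha preferred on 6+3+3 = 12 ballots; Alpha wins 12–5.
Beta vs Theta: Beta is ranked higher on 3 ballots, Theta on 14. Theta wins 14–3.
Gamma defeats every rival head-to-head and is the Condorcet winner.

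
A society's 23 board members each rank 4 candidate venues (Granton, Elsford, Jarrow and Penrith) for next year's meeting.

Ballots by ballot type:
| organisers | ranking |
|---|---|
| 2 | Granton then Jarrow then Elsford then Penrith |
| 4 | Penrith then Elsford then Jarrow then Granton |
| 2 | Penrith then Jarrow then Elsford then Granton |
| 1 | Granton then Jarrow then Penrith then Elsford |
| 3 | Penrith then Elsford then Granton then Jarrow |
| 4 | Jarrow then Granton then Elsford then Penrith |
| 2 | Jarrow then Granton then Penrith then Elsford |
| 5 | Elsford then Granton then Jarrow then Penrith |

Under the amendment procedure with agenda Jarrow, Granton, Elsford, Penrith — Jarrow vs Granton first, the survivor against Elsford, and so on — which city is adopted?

Penrith

Round 1: Jarrow vs Granton — 12–11, Jarrow advances.
Round 2: Jarrow vs Elsford — 11–12, Elsford advances.
Round 3: Elsford vs Penrith — 11–12, Penrith advances.
Penrith survives the agenda.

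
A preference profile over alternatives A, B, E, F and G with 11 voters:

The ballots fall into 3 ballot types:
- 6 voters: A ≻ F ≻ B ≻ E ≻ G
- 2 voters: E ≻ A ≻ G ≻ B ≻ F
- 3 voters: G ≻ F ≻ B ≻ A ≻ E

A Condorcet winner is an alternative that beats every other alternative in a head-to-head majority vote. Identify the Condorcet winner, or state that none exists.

A

Check each pair by majority over 11 ballots:
A vs B: A is ranked higher on 6+2 = 8 ballots, B on 3. A wins 8–3.
A vs E: 6+3 = 9 for A, 2 for E — A by 9–2.
A vs F: 8 to 3, A.
A vs G: 8 to 3, A.
B vs E: 6+3 = 9 for B, 2 for E — B by 9–2.
B vs F: B is ranked higher on 2 ballots, F on 9. F wins 9–2.
B vs G: B preferred on 6 ballots; B wins 6–5.
E vs F: 2 for E, 9 for F — F by 9–2.
E vs G: E preferred on 6+2 = 8 ballots; E wins 8–3.
F vs G: F preferred on 6 ballots; F wins 6–5.
A wins every pairwise contest, so A is the Condorcet winner.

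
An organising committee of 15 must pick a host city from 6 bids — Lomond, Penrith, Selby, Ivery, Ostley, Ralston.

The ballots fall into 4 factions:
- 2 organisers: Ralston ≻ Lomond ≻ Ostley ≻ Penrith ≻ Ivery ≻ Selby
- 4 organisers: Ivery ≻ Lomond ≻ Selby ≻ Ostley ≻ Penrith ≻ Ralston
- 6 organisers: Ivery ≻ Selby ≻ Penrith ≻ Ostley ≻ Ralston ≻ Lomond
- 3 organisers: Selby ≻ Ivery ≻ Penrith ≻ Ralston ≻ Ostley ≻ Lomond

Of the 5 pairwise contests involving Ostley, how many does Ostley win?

Ostley against each rival (15 organisers):
Ostley vs Lomond: 6+3 = 9 for Ostley, 6 for Lomond — Ostley by 9–6.
Ostley vs Penrith: Ostley is ranked higher on 2+4 = 6 ballots, Penrith on 9. Penrith wins 9–6.
Ostley vs Selby: Selby wins 13–2.
Ostley vs Ivery: Ostley preferred on 2 ballots; Ivery wins 13–2.
Ostley vs Ralston: Ostley preferred on 4+6 = 10 ballots; Ostley wins 10–5.
Ostley beats Lomond, Ralston; loses to Penrith, Selby, Ivery — 2 pairwise wins.

2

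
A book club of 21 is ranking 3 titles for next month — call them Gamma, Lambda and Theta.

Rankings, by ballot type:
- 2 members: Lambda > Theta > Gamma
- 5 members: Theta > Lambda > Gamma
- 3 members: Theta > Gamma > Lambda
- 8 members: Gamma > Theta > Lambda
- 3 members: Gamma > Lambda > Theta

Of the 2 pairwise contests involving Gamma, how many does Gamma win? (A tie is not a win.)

Gamma against each rival (21 members):
Gamma vs Lambda: Gamma preferred on 3+8+3 = 14 ballots; Gamma wins 14–7.
Gamma vs Theta: Gamma wins 11–10.
Gamma beats Lambda, Theta — 2 pairwise wins.

2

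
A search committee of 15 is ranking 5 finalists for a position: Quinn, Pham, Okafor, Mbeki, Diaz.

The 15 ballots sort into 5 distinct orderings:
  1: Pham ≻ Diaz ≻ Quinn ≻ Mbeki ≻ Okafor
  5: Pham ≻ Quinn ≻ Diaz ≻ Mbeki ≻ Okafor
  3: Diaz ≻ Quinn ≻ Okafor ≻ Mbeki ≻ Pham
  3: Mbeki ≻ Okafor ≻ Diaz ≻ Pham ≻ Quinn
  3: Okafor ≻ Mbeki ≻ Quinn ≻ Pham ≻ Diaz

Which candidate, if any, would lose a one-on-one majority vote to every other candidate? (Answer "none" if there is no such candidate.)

Pairwise majorities:
Quinn–Pham: Pham 9–6.
Quinn vs Okafor: 1+5+3 = 9 for Quinn, 6 for Okafor — Quinn by 9–6.
Quinn vs Mbeki: 1+5+3 = 9 for Quinn, 6 for Mbeki — Quinn by 9–6.
Quinn vs Diaz: Quinn, 8–7.
Pham vs Okafor: 1+5 = 6 for Pham, 9 for Okafor — Okafor by 9–6.
Pham vs Mbeki: Mbeki wins 9–6.
Pham vs Diaz: Pham preferred on 1+5+3 = 9 ballots; Pham wins 9–6.
Okafor vs Mbeki: Mbeki wins 9–6.
Okafor vs Diaz: Okafor is ranked higher on 3+3 = 6 ballots, Diaz on 9. Diaz wins 9–6.
Mbeki vs Diaz: Diaz wins 9–6.
Every candidate wins at least one matchup (Quinn beats Okafor; Pham beats Quinn; Okafor beats Pham; Mbeki beats Pham; Diaz beats Okafor), so there is no Condorcet loser.

none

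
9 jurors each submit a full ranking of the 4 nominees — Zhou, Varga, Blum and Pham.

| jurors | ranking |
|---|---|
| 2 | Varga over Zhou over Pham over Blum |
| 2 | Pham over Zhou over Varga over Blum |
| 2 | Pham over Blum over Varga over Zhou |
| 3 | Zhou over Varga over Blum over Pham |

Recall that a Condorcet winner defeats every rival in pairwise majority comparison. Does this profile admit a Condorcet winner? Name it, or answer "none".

Zhou

Pairwise majorities:
Zhou–Varga: Zhou 5–4.
Zhou vs Blum: Zhou, 7–2.
Zhou vs Pham: Zhou, 5–4.
Varga vs Blum: Varga, 7–2.
Varga–Pham: Varga 5–4.
Blum–Pham: Pham 6–3.
Zhou wins every pairwise contest, so Zhou is the Condorcet winner.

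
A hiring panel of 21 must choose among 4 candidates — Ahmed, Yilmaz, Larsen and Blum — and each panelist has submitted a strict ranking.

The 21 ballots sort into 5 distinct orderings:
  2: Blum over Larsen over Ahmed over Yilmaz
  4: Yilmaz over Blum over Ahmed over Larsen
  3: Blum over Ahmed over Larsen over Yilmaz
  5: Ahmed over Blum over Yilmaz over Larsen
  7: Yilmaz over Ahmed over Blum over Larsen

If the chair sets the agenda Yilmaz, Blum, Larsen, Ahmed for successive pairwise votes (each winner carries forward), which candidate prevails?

Round 1: Yilmaz vs Blum — 11–10, Yilmaz advances.
Round 2: Yilmaz vs Larsen — 16–5, Yilmaz advances.
Round 3: Yilmaz vs Ahmed — 11–10, Yilmaz advances.
The agenda winner is Yilmaz.

Yilmaz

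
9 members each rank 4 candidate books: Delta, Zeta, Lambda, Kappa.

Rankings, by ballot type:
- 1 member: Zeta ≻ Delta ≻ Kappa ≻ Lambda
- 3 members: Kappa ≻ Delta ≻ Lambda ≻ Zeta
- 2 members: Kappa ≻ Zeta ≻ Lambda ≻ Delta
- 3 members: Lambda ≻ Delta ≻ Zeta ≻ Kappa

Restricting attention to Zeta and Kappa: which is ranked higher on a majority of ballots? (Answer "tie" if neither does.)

Kappa

Ballots ranking Zeta above Kappa: 1 + 3 = 4.
Ballots ranking Kappa above Zeta: 9 − 4 = 5.
Kappa wins the head-to-head 5–4.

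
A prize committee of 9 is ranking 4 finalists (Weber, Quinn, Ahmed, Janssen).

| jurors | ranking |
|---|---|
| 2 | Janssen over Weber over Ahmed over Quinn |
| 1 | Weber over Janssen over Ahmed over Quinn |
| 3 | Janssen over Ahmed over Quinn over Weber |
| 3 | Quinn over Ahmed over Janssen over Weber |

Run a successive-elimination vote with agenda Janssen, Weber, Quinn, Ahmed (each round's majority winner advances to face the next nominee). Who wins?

Round 1: Janssen vs Weber — 8–1, Janssen advances.
Round 2: Janssen vs Quinn — 6–3, Janssen advances.
Round 3: Janssen vs Ahmed — 6–3, Janssen advances.
Janssen survives the agenda.

Janssen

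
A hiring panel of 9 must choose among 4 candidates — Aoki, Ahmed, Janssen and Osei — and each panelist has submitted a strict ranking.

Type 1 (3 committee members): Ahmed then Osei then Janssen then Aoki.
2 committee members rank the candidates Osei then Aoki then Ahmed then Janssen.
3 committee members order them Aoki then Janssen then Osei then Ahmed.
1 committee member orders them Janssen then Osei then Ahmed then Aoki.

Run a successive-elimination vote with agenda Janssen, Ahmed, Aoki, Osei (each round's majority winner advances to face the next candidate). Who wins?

Osei

Round 1: Janssen vs Ahmed — 4–5, Ahmed advances.
Round 2: Ahmed vs Aoki — 4–5, Aoki advances.
Round 3: Aoki vs Osei — 3–6, Osei advances.
Osei survives the agenda.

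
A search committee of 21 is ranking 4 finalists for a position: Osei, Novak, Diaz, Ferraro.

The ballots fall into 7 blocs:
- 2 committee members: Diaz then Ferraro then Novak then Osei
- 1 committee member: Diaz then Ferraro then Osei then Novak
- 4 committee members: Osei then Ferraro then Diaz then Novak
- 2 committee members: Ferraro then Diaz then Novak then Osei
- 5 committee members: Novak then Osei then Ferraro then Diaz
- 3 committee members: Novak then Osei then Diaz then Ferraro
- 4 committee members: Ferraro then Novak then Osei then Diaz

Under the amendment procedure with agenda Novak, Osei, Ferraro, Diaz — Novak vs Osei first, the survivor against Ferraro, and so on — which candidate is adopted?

Round 1: Novak vs Osei — 16–5, Novak advances.
Round 2: Novak vs Ferraro — 8–13, Ferraro advances.
Round 3: Ferraro vs Diaz — 15–6, Ferraro advances.
Ferraro survives the agenda.

Ferraro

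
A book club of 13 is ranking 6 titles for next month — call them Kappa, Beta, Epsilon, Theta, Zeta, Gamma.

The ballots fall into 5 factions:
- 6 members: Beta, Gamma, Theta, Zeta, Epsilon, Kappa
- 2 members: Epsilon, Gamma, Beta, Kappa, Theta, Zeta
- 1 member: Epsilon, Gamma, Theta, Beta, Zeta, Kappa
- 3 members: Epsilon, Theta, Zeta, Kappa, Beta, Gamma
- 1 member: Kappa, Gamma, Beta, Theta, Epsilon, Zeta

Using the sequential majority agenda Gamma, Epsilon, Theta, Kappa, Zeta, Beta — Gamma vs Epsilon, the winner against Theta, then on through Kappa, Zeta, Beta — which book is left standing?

Beta

Round 1: Gamma vs Epsilon — 7–6, Gamma advances.
Round 2: Gamma vs Theta — 10–3, Gamma advances.
Round 3: Gamma vs Kappa — 9–4, Gamma advances.
Round 4: Gamma vs Zeta — 10–3, Gamma advances.
Round 5: Gamma vs Beta — 4–9, Beta advances.
Beta survives the agenda.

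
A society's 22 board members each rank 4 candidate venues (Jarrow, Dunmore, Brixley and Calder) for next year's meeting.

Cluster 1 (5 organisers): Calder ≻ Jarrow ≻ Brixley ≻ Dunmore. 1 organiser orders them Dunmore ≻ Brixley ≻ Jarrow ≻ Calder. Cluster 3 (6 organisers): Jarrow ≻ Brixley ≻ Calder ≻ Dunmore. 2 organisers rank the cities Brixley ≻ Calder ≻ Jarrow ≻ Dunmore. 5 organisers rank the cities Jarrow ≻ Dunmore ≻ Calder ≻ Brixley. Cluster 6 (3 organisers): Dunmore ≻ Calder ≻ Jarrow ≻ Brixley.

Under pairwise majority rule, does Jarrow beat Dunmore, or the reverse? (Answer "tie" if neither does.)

Jarrow

Ballots ranking Jarrow above Dunmore: 5 + 6 + 2 + 5 = 18.
Ballots ranking Dunmore above Jarrow: 22 − 18 = 4.
Jarrow wins the head-to-head 18–4.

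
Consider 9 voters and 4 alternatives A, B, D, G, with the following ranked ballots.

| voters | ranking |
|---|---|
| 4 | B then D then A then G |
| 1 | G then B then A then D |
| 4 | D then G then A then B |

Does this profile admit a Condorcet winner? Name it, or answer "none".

Pairwise majorities:
A vs B: 4 for A, 5 for B — B by 5–4.
A vs D: A preferred on 1 ballot; D wins 8–1.
A vs G: A is ranked higher on 4 ballots, G on 5. G wins 5–4.
B vs D: 5 to 4, B.
B vs G: 4 to 5, G.
D vs G: 8 to 1, D.
Every alternative loses at least once (A loses to B; B loses to G; D loses to B; G loses to D). The majority relation contains the cycle B → D → G → B, so there is no Condorcet winner.

none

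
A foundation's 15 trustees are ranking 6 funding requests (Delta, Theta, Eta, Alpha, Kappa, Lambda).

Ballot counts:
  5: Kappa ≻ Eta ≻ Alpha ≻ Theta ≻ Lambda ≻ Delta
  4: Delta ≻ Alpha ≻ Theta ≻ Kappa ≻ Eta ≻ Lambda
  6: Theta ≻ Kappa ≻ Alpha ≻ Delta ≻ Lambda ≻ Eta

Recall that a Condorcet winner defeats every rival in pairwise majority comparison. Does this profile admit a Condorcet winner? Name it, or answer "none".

none

Check each pair by majority over 15 ballots:
Delta vs Theta: Theta wins 11–4.
Delta vs Eta: Delta, 10–5.
Delta vs Alpha: Alpha wins 11–4.
Delta vs Kappa: Kappa, 11–4.
Delta vs Lambda: Delta wins 10–5.
Theta–Eta: Theta 10–5.
Theta vs Alpha: Alpha, 9–6.
Theta vs Kappa: Theta wins 10–5.
Theta vs Lambda: Theta, 15–0.
Eta vs Alpha: Alpha, 10–5.
Eta–Kappa: Kappa 15–0.
Eta vs Lambda: Eta wins 9–6.
Alpha vs Kappa: Kappa, 11–4.
Alpha vs Lambda: Alpha wins 15–0.
Kappa vs Lambda: Kappa, 15–0.
No project is unbeaten: Delta loses to Theta; Theta loses to Alpha; Eta loses to Delta; Alpha loses to Kappa; Kappa loses to Theta; Lambda loses to Delta. In particular Theta beats Kappa beats Alpha beats Theta is a majority cycle — no Condorcet winner exists.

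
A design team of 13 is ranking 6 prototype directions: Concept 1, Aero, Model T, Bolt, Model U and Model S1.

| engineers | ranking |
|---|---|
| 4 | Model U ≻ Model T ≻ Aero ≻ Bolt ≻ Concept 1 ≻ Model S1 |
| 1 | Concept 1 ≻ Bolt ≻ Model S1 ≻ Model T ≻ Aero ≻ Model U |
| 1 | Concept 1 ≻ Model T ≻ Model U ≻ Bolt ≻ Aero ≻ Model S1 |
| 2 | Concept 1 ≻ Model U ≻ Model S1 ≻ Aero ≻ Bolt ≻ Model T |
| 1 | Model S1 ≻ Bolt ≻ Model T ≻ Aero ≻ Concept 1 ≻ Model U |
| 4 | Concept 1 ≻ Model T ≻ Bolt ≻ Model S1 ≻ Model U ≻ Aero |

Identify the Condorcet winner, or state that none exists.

Head-to-head results (13 engineers):
Concept 1 vs Aero: Concept 1 wins 8–5.
Concept 1 vs Model T: 1+1+2+4 = 8 for Concept 1, 5 for Model T — Concept 1 by 8–5.
Concept 1 vs Bolt: 8 to 5, Concept 1.
Concept 1–Model U: Concept 1 9–4.
Concept 1 vs Model S1: Concept 1 wins 12–1.
Aero vs Model T: Aero is ranked higher on 2 ballots, Model T on 11. Model T wins 11–2.
Aero vs Bolt: Bolt, 7–6.
Aero vs Model U: Aero preferred on 1+1 = 2 ballots; Model U wins 11–2.
Aero vs Model S1: Model S1, 8–5.
Model T vs Bolt: Model T wins 9–4.
Model T vs Model U: Model T is ranked higher on 1+1+1+4 = 7 ballots, Model U on 6. Model T wins 7–6.
Model T vs Model S1: Model T, 9–4.
Bolt vs Model U: Model U wins 7–6.
Bolt vs Model S1: Bolt is ranked higher on 4+1+1+4 = 10 ballots, Model S1 on 3. Bolt wins 10–3.
Model U vs Model S1: 7 to 6, Model U.
Concept 1 defeats every rival head-to-head and is the Condorcet winner.

Concept 1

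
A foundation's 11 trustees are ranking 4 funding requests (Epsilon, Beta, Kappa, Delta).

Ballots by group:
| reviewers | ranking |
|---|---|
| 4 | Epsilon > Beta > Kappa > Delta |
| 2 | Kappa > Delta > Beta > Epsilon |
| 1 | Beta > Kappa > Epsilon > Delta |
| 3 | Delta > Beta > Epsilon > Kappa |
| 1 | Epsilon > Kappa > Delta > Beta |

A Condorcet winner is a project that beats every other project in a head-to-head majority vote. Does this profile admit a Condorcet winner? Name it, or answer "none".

none

Head-to-head results (11 reviewers):
Epsilon–Beta: Beta 6–5.
Epsilon vs Kappa: Epsilon, 8–3.
Epsilon vs Delta: Epsilon wins 6–5.
Beta vs Kappa: Beta wins 8–3.
Beta vs Delta: Delta, 6–5.
Kappa–Delta: Kappa 8–3.
No project is unbeaten: Epsilon loses to Beta; Beta loses to Delta; Kappa loses to Epsilon; Delta loses to Epsilon. In particular Epsilon > Delta > Beta > Epsilon is a majority cycle — no Condorcet winner exists.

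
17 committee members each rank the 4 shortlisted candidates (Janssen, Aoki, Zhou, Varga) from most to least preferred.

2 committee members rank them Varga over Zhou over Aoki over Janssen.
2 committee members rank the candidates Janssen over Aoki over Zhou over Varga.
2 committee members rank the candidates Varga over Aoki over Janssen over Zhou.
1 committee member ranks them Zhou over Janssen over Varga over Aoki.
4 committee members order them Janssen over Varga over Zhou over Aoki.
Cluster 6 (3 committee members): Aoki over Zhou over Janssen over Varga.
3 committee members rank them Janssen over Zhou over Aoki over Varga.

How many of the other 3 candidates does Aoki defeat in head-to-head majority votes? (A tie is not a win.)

0

Aoki against each rival (17 committee members):
Aoki vs Janssen: 7 to 10, Janssen.
Aoki vs Zhou: Zhou wins 10–7.
Aoki–Varga: Varga 9–8.
Aoki beats no one; loses to Janssen, Zhou, Varga — 0 pairwise wins.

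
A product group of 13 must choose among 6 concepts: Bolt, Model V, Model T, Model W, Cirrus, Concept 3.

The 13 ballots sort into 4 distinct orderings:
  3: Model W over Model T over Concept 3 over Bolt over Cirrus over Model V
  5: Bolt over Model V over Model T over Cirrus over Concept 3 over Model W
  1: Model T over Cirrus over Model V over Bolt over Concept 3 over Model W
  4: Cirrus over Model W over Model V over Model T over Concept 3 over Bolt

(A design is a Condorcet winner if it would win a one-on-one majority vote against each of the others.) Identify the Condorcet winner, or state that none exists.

none

Check each pair by majority over 13 ballots:
Bolt vs Model V: 3+5 = 8 for Bolt, 5 for Model V — Bolt by 8–5.
Bolt vs Model T: 5 for Bolt, 8 for Model T — Model T by 8–5.
Bolt vs Model W: 6 to 7, Model W.
Bolt vs Cirrus: Bolt preferred on 3+5 = 8 ballots; Bolt wins 8–5.
Bolt vs Concept 3: 6 to 7, Concept 3.
Model V vs Model T: Model V preferred on 5+4 = 9 ballots; Model V wins 9–4.
Model V vs Model W: 6 to 7, Model W.
Model V vs Cirrus: Model V is ranked higher on 5 ballots, Cirrus on 8. Cirrus wins 8–5.
Model V vs Concept 3: 5+1+4 = 10 for Model V, 3 for Concept 3 — Model V by 10–3.
Model T vs Model W: Model T is ranked higher on 5+1 = 6 ballots, Model W on 7. Model W wins 7–6.
Model T vs Cirrus: 3+5+1 = 9 for Model T, 4 for Cirrus — Model T by 9–4.
Model T vs Concept 3: 13 to 0, Model T.
Model W vs Cirrus: Model W preferred on 3 ballots; Cirrus wins 10–3.
Model W vs Concept 3: Model W is ranked higher on 3+4 = 7 ballots, Concept 3 on 6. Model W wins 7–6.
Cirrus vs Concept 3: Cirrus is ranked higher on 5+1+4 = 10 ballots, Concept 3 on 3. Cirrus wins 10–3.
No design is unbeaten: Bolt loses to Model T; Model V loses to Bolt; Model T loses to Model V; Model W loses to Cirrus; Cirrus loses to Bolt; Concept 3 loses to Model V. In particular Bolt > Model V > Model T > Bolt is a majority cycle — no Condorcet winner exists.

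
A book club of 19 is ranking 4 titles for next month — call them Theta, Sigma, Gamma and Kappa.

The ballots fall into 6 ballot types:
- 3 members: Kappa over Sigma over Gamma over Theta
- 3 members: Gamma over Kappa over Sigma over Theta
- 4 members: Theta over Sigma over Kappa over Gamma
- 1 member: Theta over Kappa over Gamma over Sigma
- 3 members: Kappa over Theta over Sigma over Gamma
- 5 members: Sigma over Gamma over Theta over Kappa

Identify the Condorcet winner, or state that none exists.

Head-to-head results (19 members):
Theta–Sigma: Sigma 11–8.
Theta vs Gamma: Gamma, 11–8.
Theta vs Kappa: Theta wins 10–9.
Sigma vs Gamma: Sigma, 15–4.
Sigma–Kappa: Kappa 10–9.
Gamma–Kappa: Kappa 11–8.
Each book drops at least one matchup (Theta loses to Sigma; Sigma loses to Kappa; Gamma loses to Sigma; Kappa loses to Theta); the cycle Theta beats Kappa beats Sigma beats Theta rules out a Condorcet winner.

none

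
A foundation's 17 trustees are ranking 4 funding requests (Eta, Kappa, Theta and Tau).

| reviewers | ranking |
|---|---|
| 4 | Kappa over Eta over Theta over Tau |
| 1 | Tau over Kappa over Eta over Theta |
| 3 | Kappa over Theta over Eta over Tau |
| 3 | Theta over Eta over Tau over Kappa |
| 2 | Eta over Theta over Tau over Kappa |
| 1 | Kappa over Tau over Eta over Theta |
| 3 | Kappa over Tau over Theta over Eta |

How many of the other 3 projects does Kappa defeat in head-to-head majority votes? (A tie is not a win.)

3

Kappa against each rival (17 reviewers):
Kappa vs Eta: 12 to 5, Kappa.
Kappa vs Theta: Kappa, 12–5.
Kappa vs Tau: Kappa wins 11–6.
Kappa beats Eta, Theta, Tau — 3 pairwise wins.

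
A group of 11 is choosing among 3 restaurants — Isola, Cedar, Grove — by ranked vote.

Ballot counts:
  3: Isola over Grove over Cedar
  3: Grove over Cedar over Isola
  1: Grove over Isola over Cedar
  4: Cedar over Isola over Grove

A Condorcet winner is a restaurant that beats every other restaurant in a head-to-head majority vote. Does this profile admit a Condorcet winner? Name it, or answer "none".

none

Head-to-head results (11 friends):
Isola vs Cedar: Isola preferred on 3+1 = 4 ballots; Cedar wins 7–4.
Isola vs Grove: Isola is ranked higher on 3+4 = 7 ballots, Grove on 4. Isola wins 7–4.
Cedar vs Grove: Cedar preferred on 4 ballots; Grove wins 7–4.
Each restaurant drops at least one matchup (Isola loses to Cedar; Cedar loses to Grove; Grove loses to Isola); the cycle Isola > Grove > Cedar > Isola rules out a Condorcet winner.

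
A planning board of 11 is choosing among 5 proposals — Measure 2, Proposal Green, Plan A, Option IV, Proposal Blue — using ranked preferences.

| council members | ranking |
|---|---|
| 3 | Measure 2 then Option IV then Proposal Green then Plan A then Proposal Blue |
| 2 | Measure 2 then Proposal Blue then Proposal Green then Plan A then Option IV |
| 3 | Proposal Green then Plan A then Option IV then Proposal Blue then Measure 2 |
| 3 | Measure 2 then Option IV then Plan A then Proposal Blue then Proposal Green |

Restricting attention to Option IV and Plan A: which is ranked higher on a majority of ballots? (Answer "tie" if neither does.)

Ballots ranking Option IV above Plan A: 3 + 3 = 6.
Ballots ranking Plan A above Option IV: 11 − 6 = 5.
Option IV wins the head-to-head 6–5.

Option IV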